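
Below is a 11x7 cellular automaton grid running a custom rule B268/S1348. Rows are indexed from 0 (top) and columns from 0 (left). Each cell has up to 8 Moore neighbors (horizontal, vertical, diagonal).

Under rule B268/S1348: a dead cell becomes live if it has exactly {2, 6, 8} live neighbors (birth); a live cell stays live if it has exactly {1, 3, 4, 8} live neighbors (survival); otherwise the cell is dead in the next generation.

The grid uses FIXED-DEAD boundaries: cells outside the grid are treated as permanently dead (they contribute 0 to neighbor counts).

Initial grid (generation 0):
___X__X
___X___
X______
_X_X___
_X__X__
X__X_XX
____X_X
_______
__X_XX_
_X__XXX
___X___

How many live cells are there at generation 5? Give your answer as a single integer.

Simulating step by step:
Generation 0 (given above): 22 live cells
Generation 1: 30 live cells
__XXX__
__XXX__
XX_XX__
___XX__
____X_X
XXX__X_
___X___
______X
_XX_XX_
_X__XX_
__XX__X
Generation 2: 31 live cells
_XX_XX_
X______
X______
XX_XX__
X___X_X
X_____X
X__XXXX
_X____X
X___XX_
XX__XX_
_X____X
Generation 3: 42 live cells
X_XXXX_
__XXXX_
X_XXX__
XXX____
X_X___X
_____XX
__XX_XX
__X__XX
X_XXXX_
XXXXXX_
__X_X_X
Generation 4: 26 live cells
__X__XX
X__X_XX
_X__X__
X_X_XX_
___X___
_____XX
_X_____
__XXX_X
_X_____
_______
X_X_X_X
Generation 5: 33 live cells
_XXX_XX
X____XX
_X__X__
X___X__
_XX____
__X_XXX
_X_____
X_X_XX_
_X__XX_
X_XX_X_
_X_X_X_
Population at generation 5: 33

Answer: 33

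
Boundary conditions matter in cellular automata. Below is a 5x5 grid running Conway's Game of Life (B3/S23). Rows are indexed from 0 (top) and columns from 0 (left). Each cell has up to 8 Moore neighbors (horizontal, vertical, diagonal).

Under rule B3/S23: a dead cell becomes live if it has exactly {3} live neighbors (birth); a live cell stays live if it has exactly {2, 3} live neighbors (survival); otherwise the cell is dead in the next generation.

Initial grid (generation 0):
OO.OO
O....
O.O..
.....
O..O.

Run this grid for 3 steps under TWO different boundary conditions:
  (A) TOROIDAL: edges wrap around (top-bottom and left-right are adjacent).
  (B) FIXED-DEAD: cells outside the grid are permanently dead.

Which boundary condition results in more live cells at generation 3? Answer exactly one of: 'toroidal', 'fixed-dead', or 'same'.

Under TOROIDAL boundary, generation 3:
.....
OOO..
O..O.
O.OOO
....O
Population = 10

Under FIXED-DEAD boundary, generation 3:
O.O..
..O..
OO...
.....
.....
Population = 5

Comparison: toroidal=10, fixed-dead=5 -> toroidal

Answer: toroidal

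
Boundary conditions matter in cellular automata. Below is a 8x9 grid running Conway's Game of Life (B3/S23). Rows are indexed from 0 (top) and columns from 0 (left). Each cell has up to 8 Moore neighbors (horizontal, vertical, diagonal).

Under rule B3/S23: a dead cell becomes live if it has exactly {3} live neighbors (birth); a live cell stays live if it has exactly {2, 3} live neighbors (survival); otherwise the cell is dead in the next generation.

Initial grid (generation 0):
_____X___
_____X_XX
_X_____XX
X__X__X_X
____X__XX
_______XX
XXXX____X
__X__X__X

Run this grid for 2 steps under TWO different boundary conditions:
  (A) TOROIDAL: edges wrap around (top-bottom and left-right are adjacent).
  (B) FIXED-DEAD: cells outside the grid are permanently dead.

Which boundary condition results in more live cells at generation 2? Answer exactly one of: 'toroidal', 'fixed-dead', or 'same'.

Under TOROIDAL boundary, generation 2:
____XXX__
X_____XX_
_______XX
_________
__X______
_X_X_____
X________
XX___X_XX
Population = 17

Under FIXED-DEAD boundary, generation 2:
_______X_
_______X_
_______X_
_________
__X______
_X_X_____
____X____
_X_X_____
Population = 9

Comparison: toroidal=17, fixed-dead=9 -> toroidal

Answer: toroidal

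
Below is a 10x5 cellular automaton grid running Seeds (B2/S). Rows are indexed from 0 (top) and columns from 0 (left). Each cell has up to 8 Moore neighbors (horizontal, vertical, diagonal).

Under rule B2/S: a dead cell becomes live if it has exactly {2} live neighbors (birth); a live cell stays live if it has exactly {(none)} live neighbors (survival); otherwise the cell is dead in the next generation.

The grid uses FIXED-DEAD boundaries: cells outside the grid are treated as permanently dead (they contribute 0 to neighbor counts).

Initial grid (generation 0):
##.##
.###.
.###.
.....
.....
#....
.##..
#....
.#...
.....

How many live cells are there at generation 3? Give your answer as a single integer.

Simulating step by step:
Generation 0 (given above): 15 live cells
Generation 1: 6 live cells
.....
.....
#...#
.#.#.
.....
..#..
.....
.....
#....
.....
Generation 2: 8 live cells
.....
.....
.###.
#.#.#
.#.#.
.....
.....
.....
.....
.....
Generation 3: 7 live cells
.....
.#.#.
#...#
.....
#...#
..#..
.....
.....
.....
.....
Population at generation 3: 7

Answer: 7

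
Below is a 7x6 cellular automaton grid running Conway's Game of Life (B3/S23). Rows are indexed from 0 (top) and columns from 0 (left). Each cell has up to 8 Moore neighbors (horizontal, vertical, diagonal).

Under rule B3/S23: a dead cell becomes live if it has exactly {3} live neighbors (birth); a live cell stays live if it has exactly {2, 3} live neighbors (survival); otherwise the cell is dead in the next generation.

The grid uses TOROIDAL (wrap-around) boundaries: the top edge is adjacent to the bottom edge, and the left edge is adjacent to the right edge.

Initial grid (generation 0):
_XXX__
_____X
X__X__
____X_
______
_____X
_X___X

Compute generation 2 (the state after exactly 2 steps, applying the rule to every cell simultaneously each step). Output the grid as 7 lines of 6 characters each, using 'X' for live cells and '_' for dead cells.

Simulating step by step:
Generation 0 (given above): 10 live cells
Generation 1: 12 live cells
_XX_X_
XX_XX_
____XX
______
______
X_____
_X__X_
Generation 2: 12 live cells
(generation 2 grid is the final answer)

Answer: ____X_
XX____
X__XXX
______
______
______
XXXX_X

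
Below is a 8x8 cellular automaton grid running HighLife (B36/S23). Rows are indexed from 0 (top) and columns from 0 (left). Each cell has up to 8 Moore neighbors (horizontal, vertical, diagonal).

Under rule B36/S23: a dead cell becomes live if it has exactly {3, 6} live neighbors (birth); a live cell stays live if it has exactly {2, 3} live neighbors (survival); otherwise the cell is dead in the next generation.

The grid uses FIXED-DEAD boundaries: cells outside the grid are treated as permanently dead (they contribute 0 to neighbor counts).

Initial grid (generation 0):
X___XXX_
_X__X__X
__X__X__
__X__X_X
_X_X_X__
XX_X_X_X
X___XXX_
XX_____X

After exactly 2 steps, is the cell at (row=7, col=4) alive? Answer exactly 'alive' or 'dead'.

Simulating step by step:
Generation 0 (given above): 27 live cells
Generation 1: 31 live cells
____XXX_
_X_XX___
_XXXXX__
_XXX_X__
XX_X_X__
XX_XX___
__X_XX_X
XX___XX_
Generation 2: 19 live cells
___XXX__
_X___XX_
X____X__
_____XX_
____XX__
X_____X_
__X_____
_X__XXX_

Cell (7,4) at generation 2: 1 -> alive

Answer: alive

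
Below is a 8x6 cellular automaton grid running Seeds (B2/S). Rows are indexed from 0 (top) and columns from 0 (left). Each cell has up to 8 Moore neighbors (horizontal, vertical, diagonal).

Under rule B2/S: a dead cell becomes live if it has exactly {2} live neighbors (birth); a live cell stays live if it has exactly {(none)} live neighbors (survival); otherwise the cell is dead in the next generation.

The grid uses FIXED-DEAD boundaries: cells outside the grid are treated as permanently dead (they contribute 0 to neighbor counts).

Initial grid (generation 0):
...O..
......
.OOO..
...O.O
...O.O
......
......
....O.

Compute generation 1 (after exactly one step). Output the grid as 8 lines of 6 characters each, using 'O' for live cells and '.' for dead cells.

Simulating step by step:
Generation 0 (given above): 9 live cells
Generation 1: 5 live cells
(generation 1 grid is the final answer)

Answer: ......
.O..O.
......
.O....
..O...
....O.
......
......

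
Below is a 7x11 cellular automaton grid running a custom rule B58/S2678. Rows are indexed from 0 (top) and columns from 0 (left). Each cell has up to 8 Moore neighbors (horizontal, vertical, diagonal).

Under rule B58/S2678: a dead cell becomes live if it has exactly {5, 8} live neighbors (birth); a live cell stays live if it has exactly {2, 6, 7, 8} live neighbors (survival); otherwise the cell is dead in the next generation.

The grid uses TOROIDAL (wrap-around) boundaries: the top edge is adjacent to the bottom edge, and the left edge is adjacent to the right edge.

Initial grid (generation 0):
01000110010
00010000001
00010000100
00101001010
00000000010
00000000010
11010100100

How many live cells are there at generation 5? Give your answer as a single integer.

Answer: 6

Derivation:
Simulating step by step:
Generation 0 (given above): 19 live cells
Generation 1: 12 live cells
01000110010
00000000000
00000000100
00000000010
00000000010
00000000010
11000100100
Generation 2: 10 live cells
01000110000
00000000000
00000000000
00000000010
00000000010
00000000010
11000100100
Generation 3: 8 live cells
01000110000
00000000000
00000000000
00000000000
00000000010
00000000010
11000100000
Generation 4: 6 live cells
01000110000
00000000000
00000000000
00000000000
00000000000
00000000000
11000100000
Generation 5: 6 live cells
01000110000
00000000000
00000000000
00000000000
00000000000
00000000000
11000100000
Population at generation 5: 6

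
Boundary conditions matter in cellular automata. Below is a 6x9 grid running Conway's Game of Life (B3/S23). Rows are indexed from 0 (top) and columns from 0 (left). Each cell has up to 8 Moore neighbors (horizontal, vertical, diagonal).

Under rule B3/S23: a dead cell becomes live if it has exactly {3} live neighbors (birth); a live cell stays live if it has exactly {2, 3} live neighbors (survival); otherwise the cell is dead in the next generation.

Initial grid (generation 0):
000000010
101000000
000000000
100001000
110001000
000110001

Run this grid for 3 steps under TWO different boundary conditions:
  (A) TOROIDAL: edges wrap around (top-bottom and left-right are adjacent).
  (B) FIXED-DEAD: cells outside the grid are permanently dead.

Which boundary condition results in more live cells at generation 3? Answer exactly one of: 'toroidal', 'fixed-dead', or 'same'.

Answer: toroidal

Derivation:
Under TOROIDAL boundary, generation 3:
100000001
010000001
110000000
110000000
000000000
100000001
Population = 10

Under FIXED-DEAD boundary, generation 3:
000000000
000000000
010000000
001000000
010000000
000000000
Population = 3

Comparison: toroidal=10, fixed-dead=3 -> toroidal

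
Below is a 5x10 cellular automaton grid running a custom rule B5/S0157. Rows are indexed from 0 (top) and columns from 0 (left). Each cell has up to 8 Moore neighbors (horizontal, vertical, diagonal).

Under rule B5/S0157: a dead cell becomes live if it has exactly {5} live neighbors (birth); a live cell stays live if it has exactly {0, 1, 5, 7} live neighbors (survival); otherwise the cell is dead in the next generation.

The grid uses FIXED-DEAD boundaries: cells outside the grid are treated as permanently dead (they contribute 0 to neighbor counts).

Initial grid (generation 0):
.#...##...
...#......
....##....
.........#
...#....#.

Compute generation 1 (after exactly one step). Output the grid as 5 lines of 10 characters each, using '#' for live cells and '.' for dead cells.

Simulating step by step:
Generation 0 (given above): 9 live cells
Generation 1: 8 live cells
(generation 1 grid is the final answer)

Answer: .#...##...
...#......
.....#....
.........#
...#....#.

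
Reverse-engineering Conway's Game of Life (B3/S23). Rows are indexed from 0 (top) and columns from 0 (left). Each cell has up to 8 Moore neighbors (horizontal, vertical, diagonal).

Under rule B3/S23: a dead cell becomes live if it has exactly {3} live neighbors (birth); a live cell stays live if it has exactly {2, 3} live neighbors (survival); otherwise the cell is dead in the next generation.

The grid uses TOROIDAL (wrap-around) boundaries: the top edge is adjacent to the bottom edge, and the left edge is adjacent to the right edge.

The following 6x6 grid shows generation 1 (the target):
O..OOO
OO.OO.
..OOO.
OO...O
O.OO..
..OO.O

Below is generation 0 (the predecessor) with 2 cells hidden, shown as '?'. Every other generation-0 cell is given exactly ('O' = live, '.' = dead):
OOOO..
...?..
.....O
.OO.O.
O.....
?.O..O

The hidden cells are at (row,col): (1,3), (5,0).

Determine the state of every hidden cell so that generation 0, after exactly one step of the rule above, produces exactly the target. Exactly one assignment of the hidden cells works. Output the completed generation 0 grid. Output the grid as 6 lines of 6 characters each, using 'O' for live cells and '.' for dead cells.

Hidden generation-0 cells (in order): (1,3), (5,0).
A hidden cell only influences target cells in its own 3x3 neighborhood. Try each of the 2^2 = 4 assignments, step the completed generation 0 forward once under B3/S23, and compare with the target:
  (1,3)=. (5,0)=. -> step gives (0,1)='O' but target has '.' -> reject
  (1,3)=. (5,0)=O -> step gives (0,2)='O' but target has '.' -> reject
  (1,3)=O (5,0)=. -> step gives (0,1)='O' but target has '.' -> reject
  (1,3)=O (5,0)=O -> step reproduces the target at every cell -> ACCEPT
Unique solution: (1,3)=live, (5,0)=live.
Check: live-neighbor counts of every cell in the completed generation 0:
344333
334232
223331
321213
353324
463323
Applying B3/S23 to generation 0 with these counts gives:
O..OOO
OO.OO.
..OOO.
OO...O
O.OO..
..OO.O
which matches the target exactly.

Answer: OOOO..
...O..
.....O
.OO.O.
O.....
O.O..O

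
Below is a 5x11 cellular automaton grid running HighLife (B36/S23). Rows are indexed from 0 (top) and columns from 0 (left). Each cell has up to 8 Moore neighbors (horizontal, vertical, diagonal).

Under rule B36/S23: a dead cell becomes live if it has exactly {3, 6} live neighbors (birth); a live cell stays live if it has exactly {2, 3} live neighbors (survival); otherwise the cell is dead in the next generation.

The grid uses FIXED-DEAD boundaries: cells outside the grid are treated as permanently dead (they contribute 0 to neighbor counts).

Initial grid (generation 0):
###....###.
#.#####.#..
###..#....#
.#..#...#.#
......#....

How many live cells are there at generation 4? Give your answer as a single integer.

Answer: 23

Derivation:
Simulating step by step:
Generation 0 (given above): 23 live cells
Generation 1: 20 live cells
#.#.######.
....###.#..
#.....##...
###..#...#.
...........
Generation 2: 16 live cells
...##...##.
.#.##....#.
#...#..##..
##....#....
.#.........
Generation 3: 21 live cells
..###...##.
..#..#.#.#.
#.####.##..
##.....#...
##.........
Generation 4: 23 live cells
..###...##.
....##.###.
#.####.#...
...##.###..
##.........
Population at generation 4: 23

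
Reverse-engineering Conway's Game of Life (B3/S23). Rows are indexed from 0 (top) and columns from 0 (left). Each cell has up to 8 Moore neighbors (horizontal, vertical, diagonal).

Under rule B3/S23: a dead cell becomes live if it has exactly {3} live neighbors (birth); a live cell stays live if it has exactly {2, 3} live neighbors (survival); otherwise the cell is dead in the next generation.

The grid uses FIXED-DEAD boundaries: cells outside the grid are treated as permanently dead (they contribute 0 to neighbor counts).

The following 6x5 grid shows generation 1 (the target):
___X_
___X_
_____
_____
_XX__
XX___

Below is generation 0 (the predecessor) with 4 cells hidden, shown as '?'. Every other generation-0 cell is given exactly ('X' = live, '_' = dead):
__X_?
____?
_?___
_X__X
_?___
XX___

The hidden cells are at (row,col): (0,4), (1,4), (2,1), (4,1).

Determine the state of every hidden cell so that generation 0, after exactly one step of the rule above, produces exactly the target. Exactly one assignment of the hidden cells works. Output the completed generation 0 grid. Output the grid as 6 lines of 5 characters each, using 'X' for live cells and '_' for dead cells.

Hidden generation-0 cells (in order): (0,4), (1,4), (2,1), (4,1).
A hidden cell only influences target cells in its own 3x3 neighborhood. Try each of the 2^4 = 16 assignments, step the completed generation 0 forward once under B3/S23, and compare with the target:
  (0,4)=_ (1,4)=_ (2,1)=_ (4,1)=_ -> step gives (0,3)='_' but target has 'X' -> reject
  (0,4)=_ (1,4)=_ (2,1)=_ (4,1)=X -> step gives (0,3)='_' but target has 'X' -> reject
  (0,4)=_ (1,4)=_ (2,1)=X (4,1)=_ -> step gives (0,3)='_' but target has 'X' -> reject
  (0,4)=_ (1,4)=_ (2,1)=X (4,1)=X -> step gives (0,3)='_' but target has 'X' -> reject
  (0,4)=_ (1,4)=X (2,1)=_ (4,1)=_ -> step gives (0,3)='_' but target has 'X' -> reject
  (0,4)=_ (1,4)=X (2,1)=_ (4,1)=X -> step gives (0,3)='_' but target has 'X' -> reject
  (0,4)=_ (1,4)=X (2,1)=X (4,1)=_ -> step gives (0,3)='_' but target has 'X' -> reject
  (0,4)=_ (1,4)=X (2,1)=X (4,1)=X -> step gives (0,3)='_' but target has 'X' -> reject
  (0,4)=X (1,4)=_ (2,1)=_ (4,1)=_ -> step gives (0,3)='_' but target has 'X' -> reject
  (0,4)=X (1,4)=_ (2,1)=_ (4,1)=X -> step gives (0,3)='_' but target has 'X' -> reject
  (0,4)=X (1,4)=_ (2,1)=X (4,1)=_ -> step gives (0,3)='_' but target has 'X' -> reject
  (0,4)=X (1,4)=_ (2,1)=X (4,1)=X -> step gives (0,3)='_' but target has 'X' -> reject
  (0,4)=X (1,4)=X (2,1)=_ (4,1)=_ -> step gives (4,0)='X' but target has '_' -> reject
  (0,4)=X (1,4)=X (2,1)=_ (4,1)=X -> step reproduces the target at every cell -> ACCEPT
  (0,4)=X (1,4)=X (2,1)=X (4,1)=_ -> step gives (4,0)='X' but target has '_' -> reject
  (0,4)=X (1,4)=X (2,1)=X (4,1)=X -> step gives (3,0)='X' but target has '_' -> reject
Unique solution: (0,4)=live, (1,4)=live, (2,1)=dead, (4,1)=live.
Check: live-neighbor counts of every cell in the completed generation 0:
01031
01131
11122
21210
43311
22200
Applying B3/S23 to generation 0 with these counts gives:
___X_
___X_
_____
_____
_XX__
XX___
which matches the target exactly.

Answer: __X_X
____X
_____
_X__X
_X___
XX___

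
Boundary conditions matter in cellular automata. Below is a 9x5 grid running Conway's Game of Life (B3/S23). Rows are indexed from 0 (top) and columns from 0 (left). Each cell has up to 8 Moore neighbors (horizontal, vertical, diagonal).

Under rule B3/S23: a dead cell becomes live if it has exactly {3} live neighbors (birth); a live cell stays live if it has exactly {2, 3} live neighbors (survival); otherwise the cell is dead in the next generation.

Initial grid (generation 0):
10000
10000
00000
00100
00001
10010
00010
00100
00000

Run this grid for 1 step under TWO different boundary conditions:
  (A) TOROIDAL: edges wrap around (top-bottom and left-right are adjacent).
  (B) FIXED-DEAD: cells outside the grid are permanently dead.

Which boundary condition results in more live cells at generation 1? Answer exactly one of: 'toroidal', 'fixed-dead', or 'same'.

Under TOROIDAL boundary, generation 1:
00000
00000
00000
00000
00011
00010
00111
00000
00000
Population = 6

Under FIXED-DEAD boundary, generation 1:
00000
00000
00000
00000
00010
00011
00110
00000
00000
Population = 5

Comparison: toroidal=6, fixed-dead=5 -> toroidal

Answer: toroidal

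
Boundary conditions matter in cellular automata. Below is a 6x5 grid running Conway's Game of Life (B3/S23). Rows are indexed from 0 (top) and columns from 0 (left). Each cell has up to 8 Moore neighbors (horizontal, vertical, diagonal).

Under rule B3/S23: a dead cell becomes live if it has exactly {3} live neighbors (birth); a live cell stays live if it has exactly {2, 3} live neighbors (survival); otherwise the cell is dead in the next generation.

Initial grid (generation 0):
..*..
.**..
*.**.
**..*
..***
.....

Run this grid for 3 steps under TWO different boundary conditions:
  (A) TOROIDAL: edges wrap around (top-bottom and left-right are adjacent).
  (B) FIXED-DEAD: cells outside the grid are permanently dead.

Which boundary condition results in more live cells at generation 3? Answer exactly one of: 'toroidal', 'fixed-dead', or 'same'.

Under TOROIDAL boundary, generation 3:
.**..
.**..
.....
..**.
*****
*..*.
Population = 13

Under FIXED-DEAD boundary, generation 3:
.....
.....
.*...
.*.*.
.**.*
..***
Population = 9

Comparison: toroidal=13, fixed-dead=9 -> toroidal

Answer: toroidal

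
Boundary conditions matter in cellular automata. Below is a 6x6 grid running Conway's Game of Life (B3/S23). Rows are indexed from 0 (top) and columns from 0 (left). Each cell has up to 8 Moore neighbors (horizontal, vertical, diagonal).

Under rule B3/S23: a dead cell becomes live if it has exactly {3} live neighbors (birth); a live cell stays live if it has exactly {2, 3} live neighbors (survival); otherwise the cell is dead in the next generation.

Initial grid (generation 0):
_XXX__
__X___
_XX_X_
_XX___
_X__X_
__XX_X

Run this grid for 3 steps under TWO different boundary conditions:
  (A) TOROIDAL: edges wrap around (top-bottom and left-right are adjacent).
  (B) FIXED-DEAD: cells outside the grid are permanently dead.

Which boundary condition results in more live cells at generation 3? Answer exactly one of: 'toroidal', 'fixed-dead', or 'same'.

Answer: fixed-dead

Derivation:
Under TOROIDAL boundary, generation 3:
______
______
X_____
_X___X
______
XX____
Population = 5

Under FIXED-DEAD boundary, generation 3:
______
______
______
______
_XX_X_
_XX_X_
Population = 6

Comparison: toroidal=5, fixed-dead=6 -> fixed-dead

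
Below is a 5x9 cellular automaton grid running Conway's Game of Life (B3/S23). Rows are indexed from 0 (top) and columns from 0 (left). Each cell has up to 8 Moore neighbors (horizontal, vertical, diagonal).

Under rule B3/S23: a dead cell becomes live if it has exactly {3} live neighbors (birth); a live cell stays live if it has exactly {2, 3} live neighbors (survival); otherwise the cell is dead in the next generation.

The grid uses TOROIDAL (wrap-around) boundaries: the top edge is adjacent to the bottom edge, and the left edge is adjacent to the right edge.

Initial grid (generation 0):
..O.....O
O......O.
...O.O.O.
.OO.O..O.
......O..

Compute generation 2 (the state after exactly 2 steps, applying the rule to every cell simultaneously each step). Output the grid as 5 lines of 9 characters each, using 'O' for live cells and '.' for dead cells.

Simulating step by step:
Generation 0 (given above): 12 live cells
Generation 1: 18 live cells
.......OO
......OO.
.OOOO..O.
..OOOO.O.
.OOO...O.
Generation 2: 13 live cells
(generation 2 grid is the final answer)

Answer: ..O.....O
..OO..O..
.O.....OO
.....O.OO
.O.....O.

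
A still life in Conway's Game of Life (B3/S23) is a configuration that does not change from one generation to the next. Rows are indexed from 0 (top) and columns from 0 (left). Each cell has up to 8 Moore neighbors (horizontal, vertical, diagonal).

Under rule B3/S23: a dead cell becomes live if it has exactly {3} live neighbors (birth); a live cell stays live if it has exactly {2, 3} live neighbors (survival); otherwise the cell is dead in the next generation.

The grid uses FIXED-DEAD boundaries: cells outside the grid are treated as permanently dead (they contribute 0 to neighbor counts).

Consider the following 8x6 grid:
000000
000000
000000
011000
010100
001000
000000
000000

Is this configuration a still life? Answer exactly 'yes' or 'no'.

Answer: yes

Derivation:
Compute generation 1 and compare to generation 0 (given above):
Generation 1:
000000
000000
000000
011000
010100
001000
000000
000000
The grids are IDENTICAL -> still life.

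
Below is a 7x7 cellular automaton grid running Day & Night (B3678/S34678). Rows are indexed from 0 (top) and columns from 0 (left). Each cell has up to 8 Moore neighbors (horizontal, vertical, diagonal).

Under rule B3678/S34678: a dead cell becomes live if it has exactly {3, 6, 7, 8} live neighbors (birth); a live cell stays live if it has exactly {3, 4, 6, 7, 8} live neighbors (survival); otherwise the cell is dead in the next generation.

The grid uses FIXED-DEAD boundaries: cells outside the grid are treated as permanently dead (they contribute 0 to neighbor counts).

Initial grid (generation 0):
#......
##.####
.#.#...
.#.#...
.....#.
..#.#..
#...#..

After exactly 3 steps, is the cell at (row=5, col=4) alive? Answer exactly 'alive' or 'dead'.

Simulating step by step:
Generation 0 (given above): 16 live cells
Generation 1: 17 live cells
.#..##.
##..#..
.###.#.
....#..
..###..
...#.#.
...#...
Generation 2: 17 live cells
#......
##..#..
####...
.#.###.
...###.
...#...
....#..
Generation 3: 16 live cells
.#.....
#..#...
#..#.#.
###.##.
...###.
...#.#.
.......

Cell (5,4) at generation 3: 0 -> dead

Answer: dead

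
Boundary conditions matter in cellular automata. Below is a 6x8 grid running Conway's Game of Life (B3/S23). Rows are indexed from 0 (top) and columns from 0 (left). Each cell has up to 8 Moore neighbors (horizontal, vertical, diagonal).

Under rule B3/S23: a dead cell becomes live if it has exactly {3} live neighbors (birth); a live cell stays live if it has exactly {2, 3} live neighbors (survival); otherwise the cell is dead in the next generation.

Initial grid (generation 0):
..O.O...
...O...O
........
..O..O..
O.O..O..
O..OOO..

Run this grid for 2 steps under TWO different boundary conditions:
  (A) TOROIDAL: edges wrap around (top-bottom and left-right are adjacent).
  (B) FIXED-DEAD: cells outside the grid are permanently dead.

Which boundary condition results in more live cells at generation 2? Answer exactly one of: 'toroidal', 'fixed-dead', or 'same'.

Under TOROIDAL boundary, generation 2:
..OOO...
........
........
........
.OO..OO.
.OOOOO..
Population = 12

Under FIXED-DEAD boundary, generation 2:
........
........
........
........
.OOO.OO.
..OOOOO.
Population = 10

Comparison: toroidal=12, fixed-dead=10 -> toroidal

Answer: toroidal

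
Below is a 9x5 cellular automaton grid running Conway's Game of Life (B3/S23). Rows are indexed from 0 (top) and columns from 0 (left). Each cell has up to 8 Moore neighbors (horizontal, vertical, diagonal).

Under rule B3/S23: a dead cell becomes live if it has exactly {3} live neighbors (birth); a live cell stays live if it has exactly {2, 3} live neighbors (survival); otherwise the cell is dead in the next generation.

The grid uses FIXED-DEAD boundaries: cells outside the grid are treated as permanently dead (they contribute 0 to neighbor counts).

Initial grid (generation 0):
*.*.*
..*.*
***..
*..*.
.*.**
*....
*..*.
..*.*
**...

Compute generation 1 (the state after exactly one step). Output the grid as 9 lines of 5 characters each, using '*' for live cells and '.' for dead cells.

Simulating step by step:
Generation 0 (given above): 20 live cells
Generation 1: 24 live cells
(generation 1 grid is the final answer)

Answer: .*...
*.*..
*.*..
*..**
*****
*****
.*.*.
*.**.
.*...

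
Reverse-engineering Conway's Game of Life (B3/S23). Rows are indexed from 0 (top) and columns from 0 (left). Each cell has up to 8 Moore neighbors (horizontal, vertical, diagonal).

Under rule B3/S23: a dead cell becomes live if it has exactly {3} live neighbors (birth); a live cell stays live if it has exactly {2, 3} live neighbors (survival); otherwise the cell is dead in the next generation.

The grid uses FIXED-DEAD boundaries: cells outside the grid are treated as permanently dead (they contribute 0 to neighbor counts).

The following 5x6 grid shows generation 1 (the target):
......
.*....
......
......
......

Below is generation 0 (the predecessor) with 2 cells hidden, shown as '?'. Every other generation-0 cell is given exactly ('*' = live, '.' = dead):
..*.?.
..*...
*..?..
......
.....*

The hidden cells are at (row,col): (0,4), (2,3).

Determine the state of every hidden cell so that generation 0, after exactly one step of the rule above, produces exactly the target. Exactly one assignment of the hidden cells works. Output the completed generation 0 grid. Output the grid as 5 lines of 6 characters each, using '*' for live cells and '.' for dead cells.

Hidden generation-0 cells (in order): (0,4), (2,3).
A hidden cell only influences target cells in its own 3x3 neighborhood. Try each of the 2^2 = 4 assignments, step the completed generation 0 forward once under B3/S23, and compare with the target:
  (0,4)=. (2,3)=. -> step reproduces the target at every cell -> ACCEPT
  (0,4)=. (2,3)=* -> step gives (1,2)='*' but target has '.' -> reject
  (0,4)=* (2,3)=. -> step gives (0,3)='*' but target has '.' -> reject
  (0,4)=* (2,3)=* -> step gives (0,3)='*' but target has '.' -> reject
Unique solution: (0,4)=dead, (2,3)=dead.
Check: live-neighbor counts of every cell in the completed generation 0:
021200
131200
021100
110011
000010
Applying B3/S23 to generation 0 with these counts gives:
......
.*....
......
......
......
which matches the target exactly.

Answer: ..*...
..*...
*.....
......
.....*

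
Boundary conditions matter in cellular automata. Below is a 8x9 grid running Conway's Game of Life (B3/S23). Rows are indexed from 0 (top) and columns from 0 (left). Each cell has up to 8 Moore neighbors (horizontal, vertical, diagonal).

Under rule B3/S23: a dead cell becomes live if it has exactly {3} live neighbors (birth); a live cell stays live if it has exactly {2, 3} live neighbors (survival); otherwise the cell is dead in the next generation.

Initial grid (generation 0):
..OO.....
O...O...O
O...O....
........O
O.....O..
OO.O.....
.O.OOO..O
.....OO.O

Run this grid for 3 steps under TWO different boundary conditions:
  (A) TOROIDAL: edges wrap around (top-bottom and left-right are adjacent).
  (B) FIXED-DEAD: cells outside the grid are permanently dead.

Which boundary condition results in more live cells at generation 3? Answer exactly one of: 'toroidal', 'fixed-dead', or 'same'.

Answer: toroidal

Derivation:
Under TOROIDAL boundary, generation 3:
.O.......
..OOO....
....O....
.........
.OO......
OO.......
OO.......
.O.O.....
Population = 13

Under FIXED-DEAD boundary, generation 3:
.........
.........
.........
.O.......
.O.......
..O......
....OO...
......O..
Population = 6

Comparison: toroidal=13, fixed-dead=6 -> toroidal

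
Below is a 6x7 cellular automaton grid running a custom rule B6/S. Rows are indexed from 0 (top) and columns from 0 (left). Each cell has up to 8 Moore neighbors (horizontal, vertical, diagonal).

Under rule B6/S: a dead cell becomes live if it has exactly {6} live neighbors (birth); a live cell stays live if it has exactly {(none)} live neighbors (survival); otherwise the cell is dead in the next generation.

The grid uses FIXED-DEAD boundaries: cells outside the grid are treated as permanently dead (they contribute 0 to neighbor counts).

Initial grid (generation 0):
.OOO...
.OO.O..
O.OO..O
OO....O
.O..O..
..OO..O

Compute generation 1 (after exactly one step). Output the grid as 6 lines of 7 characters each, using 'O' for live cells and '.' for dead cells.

Answer: .......
...O...
.O.....
.......
.......
.......

Derivation:
Simulating step by step:
Generation 0 (given above): 18 live cells
Generation 1: 2 live cells
(generation 1 grid is the final answer)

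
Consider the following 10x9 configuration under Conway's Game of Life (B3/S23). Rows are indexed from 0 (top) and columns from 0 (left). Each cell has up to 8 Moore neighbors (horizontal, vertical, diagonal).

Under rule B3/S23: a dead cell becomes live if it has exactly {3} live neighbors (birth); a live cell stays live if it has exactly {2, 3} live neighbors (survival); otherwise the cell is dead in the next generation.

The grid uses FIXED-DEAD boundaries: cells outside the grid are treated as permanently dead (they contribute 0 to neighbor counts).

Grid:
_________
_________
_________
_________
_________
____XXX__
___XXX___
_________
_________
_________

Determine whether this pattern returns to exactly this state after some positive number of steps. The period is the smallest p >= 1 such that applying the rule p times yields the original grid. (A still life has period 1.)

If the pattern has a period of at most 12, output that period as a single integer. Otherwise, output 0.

Simulating and comparing each generation to the original:
Gen 0 (original, given above): 6 live cells
Gen 1: 6 live cells, differs from original
Gen 2: 6 live cells, MATCHES original -> period = 2

Answer: 2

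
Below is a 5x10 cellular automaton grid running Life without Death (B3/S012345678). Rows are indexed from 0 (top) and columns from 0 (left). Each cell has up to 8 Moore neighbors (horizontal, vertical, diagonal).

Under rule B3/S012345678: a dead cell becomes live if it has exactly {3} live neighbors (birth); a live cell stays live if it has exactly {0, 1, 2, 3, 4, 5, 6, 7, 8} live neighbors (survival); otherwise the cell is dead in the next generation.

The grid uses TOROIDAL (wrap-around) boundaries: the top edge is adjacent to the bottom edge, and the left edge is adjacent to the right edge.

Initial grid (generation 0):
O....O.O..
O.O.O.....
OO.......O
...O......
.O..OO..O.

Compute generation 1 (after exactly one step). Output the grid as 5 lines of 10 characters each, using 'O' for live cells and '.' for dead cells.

Answer: O..O.OOO.O
O.O.O.....
OOOO.....O
.OOOO....O
.O..OOO.O.

Derivation:
Simulating step by step:
Generation 0 (given above): 14 live cells
Generation 1: 24 live cells
(generation 1 grid is the final answer)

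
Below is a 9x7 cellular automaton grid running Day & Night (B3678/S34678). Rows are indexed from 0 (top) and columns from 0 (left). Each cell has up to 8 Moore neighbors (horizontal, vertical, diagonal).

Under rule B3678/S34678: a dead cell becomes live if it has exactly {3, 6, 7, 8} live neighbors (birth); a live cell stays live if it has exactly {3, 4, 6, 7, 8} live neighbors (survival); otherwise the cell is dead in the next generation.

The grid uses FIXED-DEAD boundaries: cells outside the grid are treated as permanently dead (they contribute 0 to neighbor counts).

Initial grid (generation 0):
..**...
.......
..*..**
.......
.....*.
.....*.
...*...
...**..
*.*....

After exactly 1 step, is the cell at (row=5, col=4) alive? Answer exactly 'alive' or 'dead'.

Simulating step by step:
Generation 0 (given above): 12 live cells
Generation 1: 8 live cells
.......
..**...
.......
.....**
.......
....*..
.......
..**...
...*...

Cell (5,4) at generation 1: 1 -> alive

Answer: alive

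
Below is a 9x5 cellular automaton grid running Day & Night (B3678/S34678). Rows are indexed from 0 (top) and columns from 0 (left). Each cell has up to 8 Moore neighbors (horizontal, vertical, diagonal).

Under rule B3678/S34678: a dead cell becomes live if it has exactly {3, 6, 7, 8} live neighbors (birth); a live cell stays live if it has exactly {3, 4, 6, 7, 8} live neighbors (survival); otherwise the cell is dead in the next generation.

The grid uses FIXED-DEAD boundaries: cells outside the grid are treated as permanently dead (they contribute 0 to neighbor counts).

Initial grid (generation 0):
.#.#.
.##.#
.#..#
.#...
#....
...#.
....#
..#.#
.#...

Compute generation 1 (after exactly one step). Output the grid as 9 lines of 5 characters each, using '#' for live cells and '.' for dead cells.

Simulating step by step:
Generation 0 (given above): 14 live cells
Generation 1: 8 live cells
(generation 1 grid is the final answer)

Answer: .....
###..
##.#.
#....
.....
.....
.....
...#.
.....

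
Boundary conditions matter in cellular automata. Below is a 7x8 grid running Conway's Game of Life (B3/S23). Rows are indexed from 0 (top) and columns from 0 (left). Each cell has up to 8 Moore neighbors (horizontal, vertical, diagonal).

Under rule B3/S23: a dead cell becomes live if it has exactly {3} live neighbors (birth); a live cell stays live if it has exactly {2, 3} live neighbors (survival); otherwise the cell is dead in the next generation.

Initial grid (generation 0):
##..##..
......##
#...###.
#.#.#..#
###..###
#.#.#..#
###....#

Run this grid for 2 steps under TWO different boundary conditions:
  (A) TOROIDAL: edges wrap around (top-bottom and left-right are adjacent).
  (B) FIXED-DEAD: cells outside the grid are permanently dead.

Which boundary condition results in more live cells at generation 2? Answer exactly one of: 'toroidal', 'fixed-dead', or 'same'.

Answer: toroidal

Derivation:
Under TOROIDAL boundary, generation 2:
.######.
##.##...
##.##...
..#.....
....##..
........
...##.#.
Population = 20

Under FIXED-DEAD boundary, generation 2:
......#.
###.###.
...##...
#.#...#.
....##.#
..#..#..
........
Population = 17

Comparison: toroidal=20, fixed-dead=17 -> toroidal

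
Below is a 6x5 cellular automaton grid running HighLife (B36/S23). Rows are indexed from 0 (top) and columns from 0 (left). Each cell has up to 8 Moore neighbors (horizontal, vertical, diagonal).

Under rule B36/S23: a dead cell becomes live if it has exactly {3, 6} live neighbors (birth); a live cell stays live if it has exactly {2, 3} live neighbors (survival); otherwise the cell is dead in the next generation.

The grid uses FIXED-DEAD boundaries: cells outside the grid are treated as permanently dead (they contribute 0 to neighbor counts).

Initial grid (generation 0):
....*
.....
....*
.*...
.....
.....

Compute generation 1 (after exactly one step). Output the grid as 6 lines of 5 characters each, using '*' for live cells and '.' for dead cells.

Answer: .....
.....
.....
.....
.....
.....

Derivation:
Simulating step by step:
Generation 0 (given above): 3 live cells
Generation 1: 0 live cells
(generation 1 grid is the final answer)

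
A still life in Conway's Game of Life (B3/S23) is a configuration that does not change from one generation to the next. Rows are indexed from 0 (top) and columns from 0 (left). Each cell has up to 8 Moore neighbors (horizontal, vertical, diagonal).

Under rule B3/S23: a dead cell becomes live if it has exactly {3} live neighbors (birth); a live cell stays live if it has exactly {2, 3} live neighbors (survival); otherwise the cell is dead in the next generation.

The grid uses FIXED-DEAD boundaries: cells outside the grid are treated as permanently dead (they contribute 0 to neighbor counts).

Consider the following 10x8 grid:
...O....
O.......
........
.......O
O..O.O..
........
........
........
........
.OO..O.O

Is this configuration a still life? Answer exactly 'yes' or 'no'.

Compute generation 1 and compare to generation 0 (given above):
Generation 1:
........
........
........
........
........
........
........
........
........
........
Cell (0,3) differs: gen0=1 vs gen1=0 -> NOT a still life.

Answer: no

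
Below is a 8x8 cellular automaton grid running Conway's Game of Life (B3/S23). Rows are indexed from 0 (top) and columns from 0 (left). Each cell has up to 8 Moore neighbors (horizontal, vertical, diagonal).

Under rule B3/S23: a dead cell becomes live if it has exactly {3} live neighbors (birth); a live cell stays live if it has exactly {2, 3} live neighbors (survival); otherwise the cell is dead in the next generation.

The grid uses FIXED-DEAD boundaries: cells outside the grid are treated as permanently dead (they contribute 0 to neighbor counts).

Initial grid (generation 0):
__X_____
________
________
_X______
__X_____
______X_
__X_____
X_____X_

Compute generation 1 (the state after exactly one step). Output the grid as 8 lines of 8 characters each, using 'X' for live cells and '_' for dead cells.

Simulating step by step:
Generation 0 (given above): 7 live cells
Generation 1: 0 live cells
(generation 1 grid is the final answer)

Answer: ________
________
________
________
________
________
________
________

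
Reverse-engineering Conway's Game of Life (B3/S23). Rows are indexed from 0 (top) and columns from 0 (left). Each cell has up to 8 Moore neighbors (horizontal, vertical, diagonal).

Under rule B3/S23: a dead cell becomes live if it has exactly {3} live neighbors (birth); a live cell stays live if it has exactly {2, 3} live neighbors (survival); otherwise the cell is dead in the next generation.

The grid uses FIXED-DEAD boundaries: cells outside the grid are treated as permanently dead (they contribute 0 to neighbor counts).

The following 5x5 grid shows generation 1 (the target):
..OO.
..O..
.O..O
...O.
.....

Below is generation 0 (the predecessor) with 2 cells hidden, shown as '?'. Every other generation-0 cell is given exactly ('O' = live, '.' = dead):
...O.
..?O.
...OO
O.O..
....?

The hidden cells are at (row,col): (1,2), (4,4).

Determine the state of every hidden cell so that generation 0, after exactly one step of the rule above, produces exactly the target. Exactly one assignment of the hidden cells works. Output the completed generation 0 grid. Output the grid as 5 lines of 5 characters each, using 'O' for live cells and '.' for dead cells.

Answer: ...O.
..OO.
...OO
O.O..
.....

Derivation:
Hidden generation-0 cells (in order): (1,2), (4,4).
A hidden cell only influences target cells in its own 3x3 neighborhood. Try each of the 2^2 = 4 assignments, step the completed generation 0 forward once under B3/S23, and compare with the target:
  (1,2)=. (4,4)=. -> step gives (0,2)='.' but target has 'O' -> reject
  (1,2)=. (4,4)=O -> step gives (0,2)='.' but target has 'O' -> reject
  (1,2)=O (4,4)=. -> step reproduces the target at every cell -> ACCEPT
  (1,2)=O (4,4)=O -> step gives (3,3)='.' but target has 'O' -> reject
Unique solution: (1,2)=live, (4,4)=dead.
Check: live-neighbor counts of every cell in the completed generation 0:
01322
01344
13442
02132
12110
Applying B3/S23 to generation 0 with these counts gives:
..OO.
..O..
.O..O
...O.
.....
which matches the target exactly.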